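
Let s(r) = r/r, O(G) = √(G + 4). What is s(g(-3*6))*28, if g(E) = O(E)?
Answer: 28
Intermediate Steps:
O(G) = √(4 + G)
g(E) = √(4 + E)
s(r) = 1
s(g(-3*6))*28 = 1*28 = 28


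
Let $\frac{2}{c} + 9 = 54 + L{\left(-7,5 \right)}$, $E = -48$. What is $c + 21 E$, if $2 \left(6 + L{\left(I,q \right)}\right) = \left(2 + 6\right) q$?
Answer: $- \frac{59470}{59} \approx -1008.0$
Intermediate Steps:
$L{\left(I,q \right)} = -6 + 4 q$ ($L{\left(I,q \right)} = -6 + \frac{\left(2 + 6\right) q}{2} = -6 + \frac{8 q}{2} = -6 + 4 q$)
$c = \frac{2}{59}$ ($c = \frac{2}{-9 + \left(54 + \left(-6 + 4 \cdot 5\right)\right)} = \frac{2}{-9 + \left(54 + \left(-6 + 20\right)\right)} = \frac{2}{-9 + \left(54 + 14\right)} = \frac{2}{-9 + 68} = \frac{2}{59} \approx 0.033898$)
$c + 21 E = \frac{2}{59} + 21 \left(-48\right) = \frac{2}{59} - 1008 = - \frac{59470}{59}$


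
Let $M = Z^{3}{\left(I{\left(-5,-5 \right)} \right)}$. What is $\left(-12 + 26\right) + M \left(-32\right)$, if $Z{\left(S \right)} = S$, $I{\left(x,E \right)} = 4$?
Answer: $-2034$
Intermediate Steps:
$M = 64$ ($M = 4^{3} = 64$)
$\left(-12 + 26\right) + M \left(-32\right) = \left(-12 + 26\right) + 64 \left(-32\right) = 14 - 2048 = -2034$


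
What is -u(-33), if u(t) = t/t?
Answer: -1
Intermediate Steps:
u(t) = 1
-u(-33) = -1*1 = -1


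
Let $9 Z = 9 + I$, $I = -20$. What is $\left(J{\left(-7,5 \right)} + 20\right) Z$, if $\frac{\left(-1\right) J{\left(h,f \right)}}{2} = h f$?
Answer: $-110$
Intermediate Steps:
$Z = - \frac{11}{9}$ ($Z = \frac{9 - 20}{9} = \frac{1}{9} \left(-11\right) = - \frac{11}{9} \approx -1.2222$)
$J{\left(h,f \right)} = - 2 f h$ ($J{\left(h,f \right)} = - 2 h f = - 2 f h$)
$\left(J{\left(-7,5 \right)} + 20\right) Z = \left(\left(-2\right) 5 \left(-7\right) + 20\right) \left(- \frac{11}{9}\right) = \left(70 + 20\right) \left(- \frac{11}{9}\right) = 90 \left(- \frac{11}{9}\right) = -110$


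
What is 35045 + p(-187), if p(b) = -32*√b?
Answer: 35045 - 32*I*√187 ≈ 35045.0 - 437.59*I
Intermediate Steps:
35045 + p(-187) = 35045 - 32*I*√187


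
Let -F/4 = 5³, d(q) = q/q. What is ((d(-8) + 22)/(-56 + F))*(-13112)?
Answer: 75394/139 ≈ 542.40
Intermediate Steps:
d(q) = 1
F = -500 (F = -4*5³ = -4*125 = -500)
((d(-8) + 22)/(-56 + F))*(-13112) = ((1 + 22)/(-56 - 500))*(-13112) = (23/(-556))*(-13112) = (23*(-1/556))*(-13112) = -23/556*(-13112) = 75394/139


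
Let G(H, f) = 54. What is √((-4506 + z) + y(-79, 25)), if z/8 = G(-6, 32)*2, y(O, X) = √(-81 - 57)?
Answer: √(-3642 + I*√138) ≈ 0.09733 + 60.349*I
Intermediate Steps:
y(O, X) = I*√138 (y(O, X) = √(-138) = I*√138)
z = 864 (z = 8*(54*2) = 8*108 = 864)
√((-4506 + z) + y(-79, 25)) = √((-4506 + 864) + I*√138) = √(-3642 + I*√138)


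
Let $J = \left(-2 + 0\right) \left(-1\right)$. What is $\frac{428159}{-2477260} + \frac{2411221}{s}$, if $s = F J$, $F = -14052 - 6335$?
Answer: $- \frac{2995339544763}{50503899620} \approx -59.309$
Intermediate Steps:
$J = 2$ ($J = \left(-2\right) \left(-1\right) = 2$)
$F = -20387$ ($F = -14052 - 6335 = -20387$)
$s = -40774$ ($s = \left(-20387\right) 2 = -40774$)
$\frac{428159}{-2477260} + \frac{2411221}{s} = \frac{428159}{-2477260} + \frac{2411221}{-40774} = 428159 \left(- \frac{1}{2477260}\right) + 2411221 \left(- \frac{1}{40774}\right) = - \frac{428159}{2477260} - \frac{2411221}{40774} = - \frac{2995339544763}{50503899620}$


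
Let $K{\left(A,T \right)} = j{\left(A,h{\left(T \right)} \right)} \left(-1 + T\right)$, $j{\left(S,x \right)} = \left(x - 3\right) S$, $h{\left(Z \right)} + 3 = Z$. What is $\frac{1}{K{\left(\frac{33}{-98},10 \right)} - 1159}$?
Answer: $- \frac{49}{57385} \approx -0.00085388$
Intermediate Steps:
$h{\left(Z \right)} = -3 + Z$
$j{\left(S,x \right)} = S \left(-3 + x\right)$ ($j{\left(S,x \right)} = \left(-3 + x\right) S = S \left(-3 + x\right)$)
$K{\left(A,T \right)} = A \left(-1 + T\right) \left(-6 + T\right)$ ($K{\left(A,T \right)} = A \left(-3 + \left(-3 + T\right)\right) \left(-1 + T\right) = A \left(-6 + T\right) \left(-1 + T\right) = A \left(-1 + T\right) \left(-6 + T\right)$)
$\frac{1}{K{\left(\frac{33}{-98},10 \right)} - 1159} = \frac{1}{\frac{33}{-98} \left(-1 + 10\right) \left(-6 + 10\right) - 1159} = \frac{1}{33 \left(- \frac{1}{98}\right) 9 \cdot 4 - 1159} = \frac{1}{\left(- \frac{33}{98}\right) 9 \cdot 4 - 1159} = \frac{1}{- \frac{594}{49} - 1159} = \frac{1}{- \frac{57385}{49}} = - \frac{49}{57385}$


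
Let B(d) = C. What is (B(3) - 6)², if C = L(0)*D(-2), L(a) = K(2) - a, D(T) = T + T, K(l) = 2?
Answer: 196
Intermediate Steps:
D(T) = 2*T
L(a) = 2 - a
C = -8 (C = (2 - 1*0)*(2*(-2)) = (2 + 0)*(-4) = 2*(-4) = -8)
B(d) = -8
(B(3) - 6)² = (-8 - 6)² = (-14)² = 196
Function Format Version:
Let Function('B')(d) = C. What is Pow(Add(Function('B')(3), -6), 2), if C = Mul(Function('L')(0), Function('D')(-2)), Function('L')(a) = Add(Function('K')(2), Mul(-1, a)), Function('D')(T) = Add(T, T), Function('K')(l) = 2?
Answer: 196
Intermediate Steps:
Function('D')(T) = Mul(2, T)
Function('L')(a) = Add(2, Mul(-1, a))
C = -8 (C = Mul(Add(2, Mul(-1, 0)), Mul(2, -2)) = Mul(Add(2, 0), -4) = Mul(2, -4) = -8)
Function('B')(d) = -8
Pow(Add(Function('B')(3), -6), 2) = Pow(Add(-8, -6), 2) = Pow(-14, 2) = 196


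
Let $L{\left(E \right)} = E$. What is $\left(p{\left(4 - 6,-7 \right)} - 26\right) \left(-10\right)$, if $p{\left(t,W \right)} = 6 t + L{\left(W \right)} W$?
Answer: $-110$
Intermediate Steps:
$p{\left(t,W \right)} = W^{2} + 6 t$ ($p{\left(t,W \right)} = 6 t + W W = 6 t + W^{2} = W^{2} + 6 t$)
$\left(p{\left(4 - 6,-7 \right)} - 26\right) \left(-10\right) = \left(\left(\left(-7\right)^{2} + 6 \left(4 - 6\right)\right) - 26\right) \left(-10\right) = \left(\left(49 + 6 \left(4 - 6\right)\right) - 26\right) \left(-10\right) = \left(\left(49 + 6 \left(-2\right)\right) - 26\right) \left(-10\right) = \left(\left(49 - 12\right) - 26\right) \left(-10\right) = \left(37 - 26\right) \left(-10\right) = 11 \left(-10\right) = -110$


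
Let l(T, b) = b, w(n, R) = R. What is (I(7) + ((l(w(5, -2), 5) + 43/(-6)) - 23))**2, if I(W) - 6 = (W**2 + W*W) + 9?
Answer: 277729/36 ≈ 7714.7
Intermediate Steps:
I(W) = 15 + 2*W**2 (I(W) = 6 + ((W**2 + W*W) + 9) = 6 + ((W**2 + W**2) + 9) = 6 + (2*W**2 + 9) = 6 + (9 + 2*W**2) = 15 + 2*W**2)
(I(7) + ((l(w(5, -2), 5) + 43/(-6)) - 23))**2 = ((15 + 2*7**2) + ((5 + 43/(-6)) - 23))**2 = ((15 + 2*49) + ((5 + 43*(-1/6)) - 23))**2 = ((15 + 98) + ((5 - 43/6) - 23))**2 = (113 + (-13/6 - 23))**2 = (113 - 151/6)**2 = (527/6)**2 = 277729/36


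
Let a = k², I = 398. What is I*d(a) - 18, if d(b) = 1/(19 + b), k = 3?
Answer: -53/14 ≈ -3.7857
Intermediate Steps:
a = 9 (a = 3² = 9)
I*d(a) - 18 = 398/(19 + 9) - 18 = 398/28 - 18 = 398*(1/28) - 18 = 199/14 - 18 = -53/14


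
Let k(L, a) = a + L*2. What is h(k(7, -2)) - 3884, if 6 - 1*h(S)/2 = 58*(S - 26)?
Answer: -2248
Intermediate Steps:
k(L, a) = a + 2*L
h(S) = 3028 - 116*S (h(S) = 12 - 116*(S - 26) = 12 - 116*(-26 + S) = 12 - 2*(-1508 + 58*S) = 12 + (3016 - 116*S) = 3028 - 116*S)
h(k(7, -2)) - 3884 = (3028 - 116*(-2 + 2*7)) - 3884 = (3028 - 116*(-2 + 14)) - 3884 = (3028 - 116*12) - 3884 = (3028 - 1392) - 3884 = 1636 - 3884 = -2248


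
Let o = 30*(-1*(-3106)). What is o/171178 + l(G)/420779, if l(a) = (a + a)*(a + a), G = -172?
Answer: 29732353514/36014053831 ≈ 0.82558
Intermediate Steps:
l(a) = 4*a² (l(a) = (2*a)*(2*a) = 4*a²)
o = 93180 (o = 30*3106 = 93180)
o/171178 + l(G)/420779 = 93180/171178 + (4*(-172)²)/420779 = 93180*(1/171178) + (4*29584)*(1/420779) = 46590/85589 + 118336*(1/420779) = 46590/85589 + 118336/420779 = 29732353514/36014053831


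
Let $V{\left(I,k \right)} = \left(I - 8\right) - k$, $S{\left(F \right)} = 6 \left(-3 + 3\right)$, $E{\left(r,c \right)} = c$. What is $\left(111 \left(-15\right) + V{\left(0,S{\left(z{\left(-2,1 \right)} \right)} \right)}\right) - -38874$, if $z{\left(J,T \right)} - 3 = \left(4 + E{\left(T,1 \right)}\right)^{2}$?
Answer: $37201$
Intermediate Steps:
$z{\left(J,T \right)} = 28$ ($z{\left(J,T \right)} = 3 + \left(4 + 1\right)^{2} = 3 + 5^{2} = 3 + 25 = 28$)
$S{\left(F \right)} = 0$ ($S{\left(F \right)} = 6 \cdot 0 = 0$)
$V{\left(I,k \right)} = -8 + I - k$ ($V{\left(I,k \right)} = \left(I - 8\right) - k = \left(-8 + I\right) - k = -8 + I - k$)
$\left(111 \left(-15\right) + V{\left(0,S{\left(z{\left(-2,1 \right)} \right)} \right)}\right) - -38874 = \left(111 \left(-15\right) - 8\right) - -38874 = \left(-1665 + \left(-8 + 0 + 0\right)\right) + 38874 = \left(-1665 - 8\right) + 38874 = -1673 + 38874 = 37201$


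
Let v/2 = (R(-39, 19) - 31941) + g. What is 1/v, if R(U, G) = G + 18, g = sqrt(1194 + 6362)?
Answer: -3988/254464415 - sqrt(1889)/1017857660 ≈ -1.5715e-5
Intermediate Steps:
g = 2*sqrt(1889) (g = sqrt(7556) = 2*sqrt(1889) ≈ 86.925)
R(U, G) = 18 + G
v = -63808 + 4*sqrt(1889) (v = 2*(((18 + 19) - 31941) + 2*sqrt(1889)) = 2*((37 - 31941) + 2*sqrt(1889)) = 2*(-31904 + 2*sqrt(1889)) = -63808 + 4*sqrt(1889) ≈ -63634.)
1/v = 1/(-63808 + 4*sqrt(1889))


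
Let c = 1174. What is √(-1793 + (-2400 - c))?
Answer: I*√5367 ≈ 73.26*I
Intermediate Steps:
√(-1793 + (-2400 - c)) = √(-1793 + (-2400 - 1*1174)) = √(-1793 + (-2400 - 1174)) = √(-1793 - 3574) = √(-5367) = I*√5367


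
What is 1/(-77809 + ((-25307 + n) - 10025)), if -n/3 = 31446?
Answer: -1/207479 ≈ -4.8198e-6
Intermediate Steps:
n = -94338 (n = -3*31446 = -94338)
1/(-77809 + ((-25307 + n) - 10025)) = 1/(-77809 + ((-25307 - 94338) - 10025)) = 1/(-77809 + (-119645 - 10025)) = 1/(-77809 - 129670) = 1/(-207479) = -1/207479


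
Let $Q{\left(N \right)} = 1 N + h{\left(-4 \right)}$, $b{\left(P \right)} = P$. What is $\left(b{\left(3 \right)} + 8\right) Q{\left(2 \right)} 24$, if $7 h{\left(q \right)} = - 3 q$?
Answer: $\frac{6864}{7} \approx 980.57$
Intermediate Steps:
$h{\left(q \right)} = - \frac{3 q}{7}$ ($h{\left(q \right)} = \frac{\left(-3\right) q}{7} = - \frac{3 q}{7}$)
$Q{\left(N \right)} = \frac{12}{7} + N$ ($Q{\left(N \right)} = 1 N - - \frac{12}{7} = N + \frac{12}{7} = \frac{12}{7} + N$)
$\left(b{\left(3 \right)} + 8\right) Q{\left(2 \right)} 24 = \left(3 + 8\right) \left(\frac{12}{7} + 2\right) 24 = 11 \cdot \frac{26}{7} \cdot 24 = \frac{286}{7} \cdot 24 = \frac{6864}{7}$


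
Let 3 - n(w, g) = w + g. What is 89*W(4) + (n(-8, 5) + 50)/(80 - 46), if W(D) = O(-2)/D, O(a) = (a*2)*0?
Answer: 28/17 ≈ 1.6471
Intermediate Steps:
O(a) = 0 (O(a) = (2*a)*0 = 0)
W(D) = 0 (W(D) = 0/D = 0)
n(w, g) = 3 - g - w (n(w, g) = 3 - (w + g) = 3 - (g + w) = 3 + (-g - w) = 3 - g - w)
89*W(4) + (n(-8, 5) + 50)/(80 - 46) = 89*0 + ((3 - 1*5 - 1*(-8)) + 50)/(80 - 46) = 0 + ((3 - 5 + 8) + 50)/34 = 0 + (6 + 50)*(1/34) = 0 + 56*(1/34) = 0 + 28/17 = 28/17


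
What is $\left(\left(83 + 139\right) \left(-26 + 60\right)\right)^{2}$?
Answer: $56972304$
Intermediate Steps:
$\left(\left(83 + 139\right) \left(-26 + 60\right)\right)^{2} = \left(222 \cdot 34\right)^{2} = 7548^{2} = 56972304$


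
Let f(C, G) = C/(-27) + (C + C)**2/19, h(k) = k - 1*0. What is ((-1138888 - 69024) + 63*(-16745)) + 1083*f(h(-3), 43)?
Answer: -6782024/3 ≈ -2.2607e+6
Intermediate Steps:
h(k) = k (h(k) = k + 0 = k)
f(C, G) = -C/27 + 4*C**2/19 (f(C, G) = C*(-1/27) + (2*C)**2*(1/19) = -C/27 + (4*C**2)*(1/19) = -C/27 + 4*C**2/19)
((-1138888 - 69024) + 63*(-16745)) + 1083*f(h(-3), 43) = ((-1138888 - 69024) + 63*(-16745)) + 1083*((1/513)*(-3)*(-19 + 108*(-3))) = (-1207912 - 1054935) + 1083*((1/513)*(-3)*(-19 - 324)) = -2262847 + 1083*((1/513)*(-3)*(-343)) = -2262847 + 1083*(343/171) = -2262847 + 6517/3 = -6782024/3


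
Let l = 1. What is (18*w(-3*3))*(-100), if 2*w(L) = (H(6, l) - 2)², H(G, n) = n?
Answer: -900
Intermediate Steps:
w(L) = ½ (w(L) = (1 - 2)²/2 = (½)*(-1)² = (½)*1 = ½)
(18*w(-3*3))*(-100) = (18*(½))*(-100) = 9*(-100) = -900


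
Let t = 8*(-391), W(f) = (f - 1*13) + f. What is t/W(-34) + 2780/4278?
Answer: 2267794/57753 ≈ 39.267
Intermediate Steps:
W(f) = -13 + 2*f (W(f) = (f - 13) + f = (-13 + f) + f = -13 + 2*f)
t = -3128
t/W(-34) + 2780/4278 = -3128/(-13 + 2*(-34)) + 2780/4278 = -3128/(-13 - 68) + 2780*(1/4278) = -3128/(-81) + 1390/2139 = -3128*(-1/81) + 1390/2139 = 3128/81 + 1390/2139 = 2267794/57753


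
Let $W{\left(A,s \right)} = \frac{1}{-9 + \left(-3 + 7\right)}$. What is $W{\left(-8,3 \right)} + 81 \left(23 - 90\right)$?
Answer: $- \frac{27136}{5} \approx -5427.2$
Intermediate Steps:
$W{\left(A,s \right)} = - \frac{1}{5}$ ($W{\left(A,s \right)} = \frac{1}{-9 + 4} = \frac{1}{-5} = - \frac{1}{5}$)
$W{\left(-8,3 \right)} + 81 \left(23 - 90\right) = - \frac{1}{5} + 81 \left(23 - 90\right) = - \frac{1}{5} + 81 \left(-67\right) = - \frac{1}{5} - 5427 = - \frac{27136}{5}$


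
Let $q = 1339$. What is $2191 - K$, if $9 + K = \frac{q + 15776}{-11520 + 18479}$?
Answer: $\frac{15292685}{6959} \approx 2197.5$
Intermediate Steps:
$K = - \frac{45516}{6959}$ ($K = -9 + \frac{1339 + 15776}{-11520 + 18479} = -9 + \frac{17115}{6959} = - \frac{45516}{6959} \approx -6.5406$)
$2191 - K = 2191 - - \frac{45516}{6959} = 2191 + \frac{45516}{6959} = \frac{15292685}{6959}$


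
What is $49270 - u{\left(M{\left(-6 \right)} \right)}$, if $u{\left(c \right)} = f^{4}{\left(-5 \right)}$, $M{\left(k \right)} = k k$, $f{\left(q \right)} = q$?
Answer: $48645$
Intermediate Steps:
$M{\left(k \right)} = k^{2}$
$u{\left(c \right)} = 625$ ($u{\left(c \right)} = \left(-5\right)^{4} = 625$)
$49270 - u{\left(M{\left(-6 \right)} \right)} = 49270 - 625 = 48645$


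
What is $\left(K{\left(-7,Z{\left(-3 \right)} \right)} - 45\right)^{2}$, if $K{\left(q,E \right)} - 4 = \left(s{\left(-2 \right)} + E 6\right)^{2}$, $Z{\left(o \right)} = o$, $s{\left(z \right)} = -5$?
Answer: $238144$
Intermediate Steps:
$K{\left(q,E \right)} = 4 + \left(-5 + 6 E\right)^{2}$ ($K{\left(q,E \right)} = 4 + \left(-5 + E 6\right)^{2} = 4 + \left(-5 + 6 E\right)^{2}$)
$\left(K{\left(-7,Z{\left(-3 \right)} \right)} - 45\right)^{2} = \left(\left(4 + \left(-5 + 6 \left(-3\right)\right)^{2}\right) - 45\right)^{2} = \left(\left(4 + \left(-5 - 18\right)^{2}\right) - 45\right)^{2} = \left(\left(4 + \left(-23\right)^{2}\right) - 45\right)^{2} = \left(\left(4 + 529\right) - 45\right)^{2} = \left(533 - 45\right)^{2} = 488^{2} = 238144$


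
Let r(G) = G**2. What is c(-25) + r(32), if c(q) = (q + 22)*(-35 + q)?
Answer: 1204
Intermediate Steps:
c(q) = (-35 + q)*(22 + q) (c(q) = (22 + q)*(-35 + q) = (-35 + q)*(22 + q))
c(-25) + r(32) = (-770 + (-25)**2 - 13*(-25)) + 32**2 = (-770 + 625 + 325) + 1024 = 180 + 1024 = 1204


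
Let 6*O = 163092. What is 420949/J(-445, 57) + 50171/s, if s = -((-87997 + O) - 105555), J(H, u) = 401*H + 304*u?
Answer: -61949884123/26805035290 ≈ -2.3111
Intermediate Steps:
O = 27182 (O = (⅙)*163092 = 27182)
J(H, u) = 304*u + 401*H
s = 166370 (s = -((-87997 + 27182) - 105555) = -(-60815 - 105555) = -1*(-166370) = 166370)
420949/J(-445, 57) + 50171/s = 420949/(304*57 + 401*(-445)) + 50171/166370 = 420949/(17328 - 178445) + 50171*(1/166370) = 420949/(-161117) + 50171/166370 = 420949*(-1/161117) + 50171/166370 = -420949/161117 + 50171/166370 = -61949884123/26805035290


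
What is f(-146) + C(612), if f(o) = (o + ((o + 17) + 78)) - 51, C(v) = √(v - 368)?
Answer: -248 + 2*√61 ≈ -232.38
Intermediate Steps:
C(v) = √(-368 + v)
f(o) = 44 + 2*o (f(o) = (o + ((17 + o) + 78)) - 51 = (o + (95 + o)) - 51 = (95 + 2*o) - 51 = 44 + 2*o)
f(-146) + C(612) = (44 + 2*(-146)) + √(-368 + 612) = (44 - 292) + √244 = -248 + 2*√61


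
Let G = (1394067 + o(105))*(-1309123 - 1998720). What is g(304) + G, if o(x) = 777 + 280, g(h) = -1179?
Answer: -4614851158711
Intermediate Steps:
o(x) = 1057
G = -4614851157532 (G = (1394067 + 1057)*(-1309123 - 1998720) = 1395124*(-3307843) = -4614851157532)
g(304) + G = -1179 - 4614851157532 = -4614851158711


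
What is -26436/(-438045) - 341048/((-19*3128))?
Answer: 331064727/57091865 ≈ 5.7988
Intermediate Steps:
-26436/(-438045) - 341048/((-19*3128)) = -26436*(-1/438045) - 341048/(-59432) = 8812/146015 - 341048*(-1/59432) = 8812/146015 + 42631/7429 = 331064727/57091865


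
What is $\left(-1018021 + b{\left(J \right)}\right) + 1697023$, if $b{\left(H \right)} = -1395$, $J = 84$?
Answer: $677607$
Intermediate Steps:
$\left(-1018021 + b{\left(J \right)}\right) + 1697023 = \left(-1018021 - 1395\right) + 1697023 = -1019416 + 1697023 = 677607$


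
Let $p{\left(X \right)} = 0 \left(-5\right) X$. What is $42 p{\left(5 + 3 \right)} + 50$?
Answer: $50$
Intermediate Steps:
$p{\left(X \right)} = 0$ ($p{\left(X \right)} = 0 X = 0$)
$42 p{\left(5 + 3 \right)} + 50 = 42 \cdot 0 + 50 = 0 + 50 = 50$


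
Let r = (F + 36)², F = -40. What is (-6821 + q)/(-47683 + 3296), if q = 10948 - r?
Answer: -4111/44387 ≈ -0.092617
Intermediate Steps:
r = 16 (r = (-40 + 36)² = (-4)² = 16)
q = 10932 (q = 10948 - 1*16 = 10948 - 16 = 10932)
(-6821 + q)/(-47683 + 3296) = (-6821 + 10932)/(-47683 + 3296) = 4111/(-44387) = 4111*(-1/44387) = -4111/44387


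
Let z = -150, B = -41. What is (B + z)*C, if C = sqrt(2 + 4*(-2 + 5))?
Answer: -191*sqrt(14) ≈ -714.66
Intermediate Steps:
C = sqrt(14) (C = sqrt(2 + 4*3) = sqrt(2 + 12) = sqrt(14) ≈ 3.7417)
(B + z)*C = (-41 - 150)*sqrt(14) = -191*sqrt(14)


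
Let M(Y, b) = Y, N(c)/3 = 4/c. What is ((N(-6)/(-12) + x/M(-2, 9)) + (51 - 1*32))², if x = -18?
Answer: 28561/36 ≈ 793.36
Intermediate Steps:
N(c) = 12/c (N(c) = 3*(4/c) = 12/c)
((N(-6)/(-12) + x/M(-2, 9)) + (51 - 1*32))² = (((12/(-6))/(-12) - 18/(-2)) + (51 - 1*32))² = (((12*(-⅙))*(-1/12) - 18*(-½)) + (51 - 32))² = ((-2*(-1/12) + 9) + 19)² = ((⅙ + 9) + 19)² = (55/6 + 19)² = (169/6)² = 28561/36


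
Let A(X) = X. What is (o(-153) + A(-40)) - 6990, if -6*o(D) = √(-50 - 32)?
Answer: -7030 - I*√82/6 ≈ -7030.0 - 1.5092*I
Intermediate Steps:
o(D) = -I*√82/6 (o(D) = -√(-50 - 32)/6 = -I*√82/6)
(o(-153) + A(-40)) - 6990 = (-I*√82/6 - 40) - 6990 = (-40 - I*√82/6) - 6990 = -7030 - I*√82/6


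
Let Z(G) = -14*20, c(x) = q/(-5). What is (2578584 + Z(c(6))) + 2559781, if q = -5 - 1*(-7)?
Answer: 5138085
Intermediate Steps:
q = 2 (q = -5 + 7 = 2)
c(x) = -⅖ (c(x) = 2/(-5) = 2*(-⅕) = -⅖)
Z(G) = -280
(2578584 + Z(c(6))) + 2559781 = (2578584 - 280) + 2559781 = 2578304 + 2559781 = 5138085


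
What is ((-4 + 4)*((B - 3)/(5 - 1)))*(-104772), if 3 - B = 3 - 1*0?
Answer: 0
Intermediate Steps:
B = 0 (B = 3 - (3 - 1*0) = 3 - (3 + 0) = 3 - 1*3 = 3 - 3 = 0)
((-4 + 4)*((B - 3)/(5 - 1)))*(-104772) = ((-4 + 4)*((0 - 3)/(5 - 1)))*(-104772) = (0*(-3/4))*(-104772) = (0*(-3*¼))*(-104772) = (0*(-¾))*(-104772) = 0*(-104772) = 0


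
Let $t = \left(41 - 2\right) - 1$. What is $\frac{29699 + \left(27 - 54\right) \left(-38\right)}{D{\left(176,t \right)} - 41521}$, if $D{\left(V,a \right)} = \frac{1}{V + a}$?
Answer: $- \frac{6575150}{8885493} \approx -0.73999$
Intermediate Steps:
$t = 38$ ($t = 39 - 1 = 38$)
$\frac{29699 + \left(27 - 54\right) \left(-38\right)}{D{\left(176,t \right)} - 41521} = \frac{29699 + \left(27 - 54\right) \left(-38\right)}{\frac{1}{176 + 38} - 41521} = \frac{29699 - -1026}{\frac{1}{214} - 41521} = \frac{29699 + 1026}{\frac{1}{214} - 41521} = \frac{30725}{- \frac{8885493}{214}} = 30725 \left(- \frac{214}{8885493}\right) = - \frac{6575150}{8885493}$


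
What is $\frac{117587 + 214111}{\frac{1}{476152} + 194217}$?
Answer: $\frac{157938666096}{92476812985} \approx 1.7079$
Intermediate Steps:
$\frac{117587 + 214111}{\frac{1}{476152} + 194217} = \frac{331698}{\frac{1}{476152} + 194217} = \frac{331698}{\frac{92476812985}{476152}} = 331698 \cdot \frac{476152}{92476812985} = \frac{157938666096}{92476812985}$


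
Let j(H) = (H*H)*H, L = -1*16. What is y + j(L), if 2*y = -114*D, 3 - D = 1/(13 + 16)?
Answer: -123686/29 ≈ -4265.0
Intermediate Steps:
L = -16
j(H) = H**3 (j(H) = H**2*H = H**3)
D = 86/29 (D = 3 - 1/(13 + 16) = 3 - 1/29 = 86/29 ≈ 2.9655)
y = -4902/29 (y = (-114*86/29)/2 = (1/2)*(-9804/29) = -4902/29 ≈ -169.03)
y + j(L) = -4902/29 + (-16)**3 = -4902/29 - 4096 = -123686/29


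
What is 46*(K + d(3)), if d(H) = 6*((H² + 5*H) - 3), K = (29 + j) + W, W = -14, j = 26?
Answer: 7682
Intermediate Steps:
K = 41 (K = (29 + 26) - 14 = 55 - 14 = 41)
d(H) = -18 + 6*H² + 30*H (d(H) = 6*(-3 + H² + 5*H) = -18 + 6*H² + 30*H)
46*(K + d(3)) = 46*(41 + (-18 + 6*3² + 30*3)) = 46*(41 + (-18 + 6*9 + 90)) = 46*(41 + (-18 + 54 + 90)) = 46*(41 + 126) = 46*167 = 7682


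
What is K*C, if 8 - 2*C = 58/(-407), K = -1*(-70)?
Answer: 115990/407 ≈ 284.99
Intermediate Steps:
K = 70
C = 1657/407 (C = 4 - 29/(-407) = 4 - 29*(-1)/407 = 4 - 1/2*(-58/407) = 4 + 29/407 = 1657/407 ≈ 4.0713)
K*C = 70*(1657/407) = 115990/407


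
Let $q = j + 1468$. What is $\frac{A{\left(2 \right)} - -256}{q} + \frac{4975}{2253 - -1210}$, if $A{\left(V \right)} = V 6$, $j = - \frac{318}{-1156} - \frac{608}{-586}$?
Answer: $\frac{1395123743461}{861712041573} \approx 1.619$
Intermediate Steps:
$j = \frac{222299}{169354}$ ($j = \left(-318\right) \left(- \frac{1}{1156}\right) - - \frac{304}{293} = \frac{159}{578} + \frac{304}{293} = \frac{222299}{169354} \approx 1.3126$)
$A{\left(V \right)} = 6 V$
$q = \frac{248833971}{169354}$ ($q = \frac{222299}{169354} + 1468 = \frac{248833971}{169354} \approx 1469.3$)
$\frac{A{\left(2 \right)} - -256}{q} + \frac{4975}{2253 - -1210} = \frac{6 \cdot 2 - -256}{\frac{248833971}{169354}} + \frac{4975}{2253 - -1210} = \left(12 + 256\right) \frac{169354}{248833971} + \frac{4975}{2253 + 1210} = 268 \cdot \frac{169354}{248833971} + \frac{4975}{3463} = \frac{45386872}{248833971} + 4975 \cdot \frac{1}{3463} = \frac{45386872}{248833971} + \frac{4975}{3463} = \frac{1395123743461}{861712041573}$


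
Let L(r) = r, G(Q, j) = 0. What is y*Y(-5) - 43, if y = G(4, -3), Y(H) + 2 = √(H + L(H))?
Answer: -43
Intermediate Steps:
Y(H) = -2 + √2*√H (Y(H) = -2 + √(H + H) = -2 + √(2*H) = -2 + √2*√H)
y = 0
y*Y(-5) - 43 = 0*(-2 + √2*√(-5)) - 43 = 0*(-2 + √2*(I*√5)) - 43 = 0*(-2 + I*√10) - 43 = 0 - 43 = -43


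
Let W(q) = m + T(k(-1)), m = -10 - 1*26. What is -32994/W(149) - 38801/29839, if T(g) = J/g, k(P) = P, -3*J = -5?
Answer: 2949139385/3371807 ≈ 874.65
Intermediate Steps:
J = 5/3 (J = -⅓*(-5) = 5/3 ≈ 1.6667)
T(g) = 5/(3*g)
m = -36 (m = -10 - 26 = -36)
W(q) = -113/3 (W(q) = -36 + (5/3)/(-1) = -36 + (5/3)*(-1) = -36 - 5/3 = -113/3)
-32994/W(149) - 38801/29839 = -32994/(-113/3) - 38801/29839 = -32994*(-3/113) - 38801*1/29839 = 98982/113 - 38801/29839 = 2949139385/3371807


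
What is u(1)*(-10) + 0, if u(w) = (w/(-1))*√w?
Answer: 10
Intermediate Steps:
u(w) = -w^(3/2) (u(w) = (w*(-1))*√w = (-w)*√w = -w^(3/2))
u(1)*(-10) + 0 = -1^(3/2)*(-10) + 0 = -1*1*(-10) + 0 = -1*(-10) + 0 = 10 + 0 = 10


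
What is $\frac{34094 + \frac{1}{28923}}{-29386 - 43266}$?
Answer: $- \frac{986100763}{2101313796} \approx -0.46928$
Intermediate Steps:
$\frac{34094 + \frac{1}{28923}}{-29386 - 43266} = \frac{34094 + \frac{1}{28923}}{-72652} = \frac{986100763}{28923} \left(- \frac{1}{72652}\right) = - \frac{986100763}{2101313796}$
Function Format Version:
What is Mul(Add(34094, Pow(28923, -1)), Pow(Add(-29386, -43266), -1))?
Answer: Rational(-986100763, 2101313796) ≈ -0.46928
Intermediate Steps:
Mul(Add(34094, Pow(28923, -1)), Pow(Add(-29386, -43266), -1)) = Mul(Add(34094, Rational(1, 28923)), Pow(-72652, -1)) = Mul(Rational(986100763, 28923), Rational(-1, 72652)) = Rational(-986100763, 2101313796)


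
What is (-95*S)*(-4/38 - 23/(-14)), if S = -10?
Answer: 10225/7 ≈ 1460.7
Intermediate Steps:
(-95*S)*(-4/38 - 23/(-14)) = (-95*(-10))*(-4/38 - 23/(-14)) = 950*(-4*1/38 - 23*(-1/14)) = 950*(-2/19 + 23/14) = 950*(409/266) = 10225/7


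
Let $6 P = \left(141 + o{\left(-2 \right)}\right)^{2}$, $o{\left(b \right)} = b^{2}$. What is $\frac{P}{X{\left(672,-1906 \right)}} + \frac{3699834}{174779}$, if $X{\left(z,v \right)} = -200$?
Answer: $\frac{30602893}{8389392} \approx 3.6478$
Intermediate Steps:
$P = \frac{21025}{6}$ ($P = \frac{\left(141 + \left(-2\right)^{2}\right)^{2}}{6} = \frac{\left(141 + 4\right)^{2}}{6} = \frac{145^{2}}{6} = \frac{1}{6} \cdot 21025 = \frac{21025}{6} \approx 3504.2$)
$\frac{P}{X{\left(672,-1906 \right)}} + \frac{3699834}{174779} = \frac{21025}{6 \left(-200\right)} + \frac{3699834}{174779} = \frac{21025}{6} \left(- \frac{1}{200}\right) + 3699834 \cdot \frac{1}{174779} = - \frac{841}{48} + \frac{3699834}{174779} = \frac{30602893}{8389392}$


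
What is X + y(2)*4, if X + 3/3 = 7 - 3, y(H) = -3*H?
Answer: -21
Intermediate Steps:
X = 3 (X = -1 + (7 - 3) = -1 + 4 = 3)
X + y(2)*4 = 3 - 3*2*4 = 3 - 6*4 = 3 - 24 = -21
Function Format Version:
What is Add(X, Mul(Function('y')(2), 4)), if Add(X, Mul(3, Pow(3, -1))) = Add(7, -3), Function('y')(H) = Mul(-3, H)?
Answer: -21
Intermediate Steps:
X = 3 (X = Add(-1, Add(7, -3)) = Add(-1, 4) = 3)
Add(X, Mul(Function('y')(2), 4)) = Add(3, Mul(Mul(-3, 2), 4)) = Add(3, Mul(-6, 4)) = Add(3, -24) = -21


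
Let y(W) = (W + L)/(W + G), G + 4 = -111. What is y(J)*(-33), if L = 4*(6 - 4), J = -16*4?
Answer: -1848/179 ≈ -10.324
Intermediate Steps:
G = -115 (G = -4 - 111 = -115)
J = -64
L = 8 (L = 4*2 = 8)
y(W) = (8 + W)/(-115 + W) (y(W) = (W + 8)/(W - 115) = (8 + W)/(-115 + W))
y(J)*(-33) = ((8 - 64)/(-115 - 64))*(-33) = (-56/(-179))*(-33) = -1/179*(-56)*(-33) = (56/179)*(-33) = -1848/179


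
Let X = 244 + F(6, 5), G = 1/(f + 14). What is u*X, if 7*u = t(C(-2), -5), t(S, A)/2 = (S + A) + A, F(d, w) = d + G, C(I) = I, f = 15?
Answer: -174024/203 ≈ -857.26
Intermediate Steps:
G = 1/29 (G = 1/(15 + 14) = 1/29 ≈ 0.034483)
F(d, w) = 1/29 + d (F(d, w) = d + 1/29 = 1/29 + d)
t(S, A) = 2*S + 4*A (t(S, A) = 2*((S + A) + A) = 2*((A + S) + A) = 2*(S + 2*A) = 2*S + 4*A)
X = 7251/29 (X = 244 + (1/29 + 6) = 244 + 175/29 = 7251/29 ≈ 250.03)
u = -24/7 (u = (2*(-2) + 4*(-5))/7 = (-4 - 20)/7 = (⅐)*(-24) = -24/7 ≈ -3.4286)
u*X = -24/7*7251/29 = -174024/203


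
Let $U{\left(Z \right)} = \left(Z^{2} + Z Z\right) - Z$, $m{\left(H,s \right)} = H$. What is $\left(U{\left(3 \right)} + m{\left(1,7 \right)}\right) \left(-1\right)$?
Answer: $-16$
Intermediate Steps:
$U{\left(Z \right)} = - Z + 2 Z^{2}$ ($U{\left(Z \right)} = \left(Z^{2} + Z^{2}\right) - Z = 2 Z^{2} - Z = - Z + 2 Z^{2}$)
$\left(U{\left(3 \right)} + m{\left(1,7 \right)}\right) \left(-1\right) = \left(3 \left(-1 + 2 \cdot 3\right) + 1\right) \left(-1\right) = \left(3 \left(-1 + 6\right) + 1\right) \left(-1\right) = \left(3 \cdot 5 + 1\right) \left(-1\right) = \left(15 + 1\right) \left(-1\right) = 16 \left(-1\right) = -16$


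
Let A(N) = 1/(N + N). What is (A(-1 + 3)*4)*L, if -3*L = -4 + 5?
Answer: -1/3 ≈ -0.33333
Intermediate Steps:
L = -1/3 (L = -(-4 + 5)/3 = -1/3*1 = -1/3 ≈ -0.33333)
A(N) = 1/(2*N)
(A(-1 + 3)*4)*L = ((1/(2*(-1 + 3)))*4)*(-1/3) = (((1/2)/2)*4)*(-1/3) = (((1/2)*(1/2))*4)*(-1/3) = ((1/4)*4)*(-1/3) = 1*(-1/3) = -1/3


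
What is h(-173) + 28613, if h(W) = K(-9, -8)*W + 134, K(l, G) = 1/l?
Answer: 258896/9 ≈ 28766.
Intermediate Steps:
h(W) = 134 - W/9 (h(W) = W/(-9) + 134 = -W/9 + 134 = 134 - W/9)
h(-173) + 28613 = (134 - ⅑*(-173)) + 28613 = (134 + 173/9) + 28613 = 1379/9 + 28613 = 258896/9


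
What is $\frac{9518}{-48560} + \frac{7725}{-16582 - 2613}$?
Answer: $- \frac{55782401}{93210920} \approx -0.59845$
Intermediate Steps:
$\frac{9518}{-48560} + \frac{7725}{-16582 - 2613} = 9518 \left(- \frac{1}{48560}\right) + \frac{7725}{-16582 - 2613} = - \frac{4759}{24280} + \frac{7725}{-19195} = - \frac{4759}{24280} + 7725 \left(- \frac{1}{19195}\right) = - \frac{4759}{24280} - \frac{1545}{3839} = - \frac{55782401}{93210920}$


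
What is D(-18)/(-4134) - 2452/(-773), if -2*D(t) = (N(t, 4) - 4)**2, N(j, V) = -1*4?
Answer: 5080652/1597791 ≈ 3.1798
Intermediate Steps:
N(j, V) = -4
D(t) = -32 (D(t) = -(-4 - 4)**2/2 = -1/2*(-8)**2 = -1/2*64 = -32)
D(-18)/(-4134) - 2452/(-773) = -32/(-4134) - 2452/(-773) = -32*(-1/4134) - 2452*(-1/773) = 16/2067 + 2452/773 = 5080652/1597791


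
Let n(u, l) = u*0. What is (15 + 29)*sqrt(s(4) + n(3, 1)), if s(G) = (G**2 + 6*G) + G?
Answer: 88*sqrt(11) ≈ 291.86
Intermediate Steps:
s(G) = G**2 + 7*G
n(u, l) = 0
(15 + 29)*sqrt(s(4) + n(3, 1)) = (15 + 29)*sqrt(4*(7 + 4) + 0) = 44*sqrt(4*11 + 0) = 44*sqrt(44 + 0) = 44*sqrt(44) = 44*(2*sqrt(11)) = 88*sqrt(11)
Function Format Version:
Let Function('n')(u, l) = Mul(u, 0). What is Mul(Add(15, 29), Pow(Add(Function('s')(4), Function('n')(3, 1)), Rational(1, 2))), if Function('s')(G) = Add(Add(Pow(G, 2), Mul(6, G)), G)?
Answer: Mul(88, Pow(11, Rational(1, 2))) ≈ 291.86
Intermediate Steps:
Function('s')(G) = Add(Pow(G, 2), Mul(7, G))
Function('n')(u, l) = 0
Mul(Add(15, 29), Pow(Add(Function('s')(4), Function('n')(3, 1)), Rational(1, 2))) = Mul(Add(15, 29), Pow(Add(Mul(4, Add(7, 4)), 0), Rational(1, 2))) = Mul(44, Pow(Add(Mul(4, 11), 0), Rational(1, 2))) = Mul(44, Pow(Add(44, 0), Rational(1, 2))) = Mul(44, Pow(44, Rational(1, 2))) = Mul(44, Mul(2, Pow(11, Rational(1, 2)))) = Mul(88, Pow(11, Rational(1, 2)))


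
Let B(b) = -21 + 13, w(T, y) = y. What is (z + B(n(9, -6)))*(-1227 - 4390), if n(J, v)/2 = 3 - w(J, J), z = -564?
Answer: 3212924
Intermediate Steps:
n(J, v) = 6 - 2*J (n(J, v) = 2*(3 - J) = 6 - 2*J)
B(b) = -8
(z + B(n(9, -6)))*(-1227 - 4390) = (-564 - 8)*(-1227 - 4390) = -572*(-5617) = 3212924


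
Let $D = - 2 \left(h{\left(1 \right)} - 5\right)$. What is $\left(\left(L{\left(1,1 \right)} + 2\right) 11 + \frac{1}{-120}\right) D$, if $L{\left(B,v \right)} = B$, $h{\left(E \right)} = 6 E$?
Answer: $- \frac{3959}{60} \approx -65.983$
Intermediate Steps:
$D = -2$ ($D = - 2 \left(6 \cdot 1 - 5\right) = - 2 \left(6 - 5\right) = \left(-2\right) 1 = -2$)
$\left(\left(L{\left(1,1 \right)} + 2\right) 11 + \frac{1}{-120}\right) D = \left(\left(1 + 2\right) 11 + \frac{1}{-120}\right) \left(-2\right) = \left(3 \cdot 11 - \frac{1}{120}\right) \left(-2\right) = \left(33 - \frac{1}{120}\right) \left(-2\right) = \frac{3959}{120} \left(-2\right) = - \frac{3959}{60}$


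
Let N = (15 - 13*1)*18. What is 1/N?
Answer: 1/36 ≈ 0.027778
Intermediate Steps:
N = 36 (N = (15 - 13)*18 = 2*18 = 36)
1/N = 1/36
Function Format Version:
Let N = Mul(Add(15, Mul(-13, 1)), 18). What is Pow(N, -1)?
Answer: Rational(1, 36) ≈ 0.027778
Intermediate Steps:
N = 36 (N = Mul(Add(15, -13), 18) = Mul(2, 18) = 36)
Pow(N, -1) = Pow(36, -1) = Rational(1, 36)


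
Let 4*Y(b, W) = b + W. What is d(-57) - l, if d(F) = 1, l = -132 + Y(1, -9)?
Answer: 135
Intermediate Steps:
Y(b, W) = W/4 + b/4 (Y(b, W) = (b + W)/4 = (W + b)/4 = W/4 + b/4)
l = -134 (l = -132 + ((1/4)*(-9) + (1/4)*1) = -132 + (-9/4 + 1/4) = -132 - 2 = -134)
d(-57) - l = 1 - 1*(-134) = 1 + 134 = 135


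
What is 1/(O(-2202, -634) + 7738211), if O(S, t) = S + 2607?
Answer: 1/7738616 ≈ 1.2922e-7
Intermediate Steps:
O(S, t) = 2607 + S
1/(O(-2202, -634) + 7738211) = 1/((2607 - 2202) + 7738211) = 1/(405 + 7738211) = 1/7738616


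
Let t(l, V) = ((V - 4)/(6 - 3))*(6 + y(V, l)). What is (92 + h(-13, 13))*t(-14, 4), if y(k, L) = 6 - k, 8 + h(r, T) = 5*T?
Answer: 0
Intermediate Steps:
h(r, T) = -8 + 5*T
t(l, V) = (12 - V)*(-4/3 + V/3) (t(l, V) = ((V - 4)/(6 - 3))*(6 + (6 - V)) = ((-4 + V)/3)*(12 - V) = ((-4 + V)*(1/3))*(12 - V) = (-4/3 + V/3)*(12 - V) = (12 - V)*(-4/3 + V/3))
(92 + h(-13, 13))*t(-14, 4) = (92 + (-8 + 5*13))*(-16 - 1/3*4**2 + (16/3)*4) = (92 + (-8 + 65))*(-16 - 1/3*16 + 64/3) = (92 + 57)*(-16 - 16/3 + 64/3) = 149*0 = 0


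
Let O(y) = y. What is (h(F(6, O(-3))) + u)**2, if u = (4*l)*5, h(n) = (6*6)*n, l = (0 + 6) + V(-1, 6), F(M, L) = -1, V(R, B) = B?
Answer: 41616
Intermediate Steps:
l = 12 (l = (0 + 6) + 6 = 6 + 6 = 12)
h(n) = 36*n
u = 240 (u = (4*12)*5 = 48*5 = 240)
(h(F(6, O(-3))) + u)**2 = (36*(-1) + 240)**2 = (-36 + 240)**2 = 204**2 = 41616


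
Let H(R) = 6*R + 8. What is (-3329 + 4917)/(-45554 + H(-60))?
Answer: -794/22953 ≈ -0.034592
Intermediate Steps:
H(R) = 8 + 6*R
(-3329 + 4917)/(-45554 + H(-60)) = (-3329 + 4917)/(-45554 + (8 + 6*(-60))) = 1588/(-45554 + (8 - 360)) = 1588/(-45554 - 352) = 1588/(-45906) = 1588*(-1/45906) = -794/22953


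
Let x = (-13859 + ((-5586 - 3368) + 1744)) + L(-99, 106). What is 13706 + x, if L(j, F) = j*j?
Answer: 2438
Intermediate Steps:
L(j, F) = j**2
x = -11268 (x = (-13859 + ((-5586 - 3368) + 1744)) + (-99)**2 = (-13859 + (-8954 + 1744)) + 9801 = (-13859 - 7210) + 9801 = -21069 + 9801 = -11268)
13706 + x = 13706 - 11268 = 2438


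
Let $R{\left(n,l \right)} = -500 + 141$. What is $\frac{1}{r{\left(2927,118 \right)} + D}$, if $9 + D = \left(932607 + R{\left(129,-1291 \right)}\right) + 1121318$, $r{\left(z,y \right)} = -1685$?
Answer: $\frac{1}{2051872} \approx 4.8736 \cdot 10^{-7}$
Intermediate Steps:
$R{\left(n,l \right)} = -359$
$D = 2053557$ ($D = -9 + \left(\left(932607 - 359\right) + 1121318\right) = -9 + \left(932248 + 1121318\right) = -9 + 2053566 = 2053557$)
$\frac{1}{r{\left(2927,118 \right)} + D} = \frac{1}{-1685 + 2053557} = \frac{1}{2051872}$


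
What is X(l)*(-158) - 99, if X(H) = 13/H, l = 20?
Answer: -2017/10 ≈ -201.70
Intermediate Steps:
X(l)*(-158) - 99 = (13/20)*(-158) - 99 = -1027/10 - 99 = -2017/10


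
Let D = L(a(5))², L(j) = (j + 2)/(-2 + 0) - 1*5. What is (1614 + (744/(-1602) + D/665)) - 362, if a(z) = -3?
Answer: 888887227/710220 ≈ 1251.6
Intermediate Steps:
L(j) = -6 - j/2 (L(j) = (2 + j)/(-2) - 5 = (2 + j)*(-½) - 5 = (-1 - j/2) - 5 = -6 - j/2)
D = 81/4 (D = (-6 - ½*(-3))² = (-6 + 3/2)² = (-9/2)² = 81/4 ≈ 20.250)
(1614 + (744/(-1602) + D/665)) - 362 = (1614 + (744/(-1602) + (81/4)/665)) - 362 = (1614 + (744*(-1/1602) + (81/4)*(1/665))) - 362 = (1614 + (-124/267 + 81/2660)) - 362 = (1614 - 308213/710220) - 362 = 1145986867/710220 - 362 = 888887227/710220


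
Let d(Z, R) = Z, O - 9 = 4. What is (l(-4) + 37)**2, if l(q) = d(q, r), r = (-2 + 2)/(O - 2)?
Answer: 1089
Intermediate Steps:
O = 13 (O = 9 + 4 = 13)
r = 0 (r = (-2 + 2)/(13 - 2) = 0/11 = 0*(1/11) = 0)
l(q) = q
(l(-4) + 37)**2 = (-4 + 37)**2 = 33**2 = 1089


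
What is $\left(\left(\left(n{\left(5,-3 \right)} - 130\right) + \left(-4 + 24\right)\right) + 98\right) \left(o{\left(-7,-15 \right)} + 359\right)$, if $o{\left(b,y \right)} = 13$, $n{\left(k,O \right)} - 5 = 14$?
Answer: $2604$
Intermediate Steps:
$n{\left(k,O \right)} = 19$ ($n{\left(k,O \right)} = 5 + 14 = 19$)
$\left(\left(\left(n{\left(5,-3 \right)} - 130\right) + \left(-4 + 24\right)\right) + 98\right) \left(o{\left(-7,-15 \right)} + 359\right) = \left(\left(\left(19 - 130\right) + \left(-4 + 24\right)\right) + 98\right) \left(13 + 359\right) = \left(\left(-111 + 20\right) + 98\right) 372 = \left(-91 + 98\right) 372 = 7 \cdot 372 = 2604$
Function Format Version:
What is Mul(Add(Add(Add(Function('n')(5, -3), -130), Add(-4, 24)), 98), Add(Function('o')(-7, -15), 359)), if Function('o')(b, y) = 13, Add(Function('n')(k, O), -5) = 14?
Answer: 2604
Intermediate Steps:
Function('n')(k, O) = 19 (Function('n')(k, O) = Add(5, 14) = 19)
Mul(Add(Add(Add(Function('n')(5, -3), -130), Add(-4, 24)), 98), Add(Function('o')(-7, -15), 359)) = Mul(Add(Add(Add(19, -130), Add(-4, 24)), 98), Add(13, 359)) = Mul(Add(Add(-111, 20), 98), 372) = Mul(Add(-91, 98), 372) = Mul(7, 372) = 2604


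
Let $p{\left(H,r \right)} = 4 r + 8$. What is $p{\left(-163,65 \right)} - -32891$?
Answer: $33159$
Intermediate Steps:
$p{\left(H,r \right)} = 8 + 4 r$
$p{\left(-163,65 \right)} - -32891 = \left(8 + 4 \cdot 65\right) - -32891 = \left(8 + 260\right) + 32891 = 268 + 32891 = 33159$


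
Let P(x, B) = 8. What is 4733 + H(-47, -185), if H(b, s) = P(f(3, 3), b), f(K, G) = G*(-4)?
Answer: 4741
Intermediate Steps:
f(K, G) = -4*G
H(b, s) = 8
4733 + H(-47, -185) = 4733 + 8 = 4741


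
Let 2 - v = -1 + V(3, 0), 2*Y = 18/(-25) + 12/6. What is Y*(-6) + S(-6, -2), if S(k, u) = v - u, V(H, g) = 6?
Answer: -121/25 ≈ -4.8400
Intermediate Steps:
Y = 16/25 (Y = (18/(-25) + 12/6)/2 = (18*(-1/25) + 12*(⅙))/2 = (-18/25 + 2)/2 = (½)*(32/25) = 16/25 ≈ 0.64000)
v = -3 (v = 2 - (-1 + 6) = 2 - 1*5 = 2 - 5 = -3)
S(k, u) = -3 - u
Y*(-6) + S(-6, -2) = (16/25)*(-6) + (-3 - 1*(-2)) = -96/25 + (-3 + 2) = -96/25 - 1 = -121/25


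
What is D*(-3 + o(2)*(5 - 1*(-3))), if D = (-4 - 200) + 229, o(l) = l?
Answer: 325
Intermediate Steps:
D = 25 (D = -204 + 229 = 25)
D*(-3 + o(2)*(5 - 1*(-3))) = 25*(-3 + 2*(5 - 1*(-3))) = 25*(-3 + 2*(5 + 3)) = 25*(-3 + 2*8) = 25*(-3 + 16) = 25*13 = 325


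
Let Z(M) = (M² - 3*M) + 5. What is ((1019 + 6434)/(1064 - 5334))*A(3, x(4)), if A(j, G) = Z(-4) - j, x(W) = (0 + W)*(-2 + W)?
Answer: -22359/427 ≈ -52.363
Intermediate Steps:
Z(M) = 5 + M² - 3*M
x(W) = W*(-2 + W)
A(j, G) = 33 - j (A(j, G) = (5 + (-4)² - 3*(-4)) - j = (5 + 16 + 12) - j = 33 - j)
((1019 + 6434)/(1064 - 5334))*A(3, x(4)) = ((1019 + 6434)/(1064 - 5334))*(33 - 1*3) = (7453/(-4270))*(33 - 3) = (7453*(-1/4270))*30 = -7453/4270*30 = -22359/427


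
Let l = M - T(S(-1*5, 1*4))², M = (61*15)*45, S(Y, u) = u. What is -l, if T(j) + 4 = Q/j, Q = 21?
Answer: -658775/16 ≈ -41173.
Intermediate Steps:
M = 41175 (M = 915*45 = 41175)
T(j) = -4 + 21/j
l = 658775/16 (l = 41175 - (-4 + 21/((1*4)))² = 41175 - (-4 + 21/4)² = 41175 - (5/4)² = 41175 - 1*25/16 = 41175 - 25/16 = 658775/16 ≈ 41173.)
-l = -1*658775/16 = -658775/16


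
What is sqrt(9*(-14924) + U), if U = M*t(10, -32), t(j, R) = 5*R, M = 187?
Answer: 2*I*sqrt(41059) ≈ 405.26*I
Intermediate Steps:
U = -29920 (U = 187*(5*(-32)) = 187*(-160) = -29920)
sqrt(9*(-14924) + U) = sqrt(9*(-14924) - 29920) = sqrt(-134316 - 29920) = sqrt(-164236) = 2*I*sqrt(41059)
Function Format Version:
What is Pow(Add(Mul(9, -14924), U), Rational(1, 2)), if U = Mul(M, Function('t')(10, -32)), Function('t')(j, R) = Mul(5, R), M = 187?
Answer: Mul(2, I, Pow(41059, Rational(1, 2))) ≈ Mul(405.26, I)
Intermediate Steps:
U = -29920 (U = Mul(187, Mul(5, -32)) = Mul(187, -160) = -29920)
Pow(Add(Mul(9, -14924), U), Rational(1, 2)) = Pow(Add(Mul(9, -14924), -29920), Rational(1, 2)) = Pow(Add(-134316, -29920), Rational(1, 2)) = Pow(-164236, Rational(1, 2)) = Mul(2, I, Pow(41059, Rational(1, 2)))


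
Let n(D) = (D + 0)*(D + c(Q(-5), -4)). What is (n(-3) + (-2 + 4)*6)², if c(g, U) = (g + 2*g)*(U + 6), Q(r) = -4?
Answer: 8649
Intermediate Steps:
c(g, U) = 3*g*(6 + U) (c(g, U) = (3*g)*(6 + U) = 3*g*(6 + U))
n(D) = D*(-24 + D) (n(D) = (D + 0)*(D + 3*(-4)*(6 - 4)) = D*(D + 3*(-4)*2) = D*(D - 24) = D*(-24 + D))
(n(-3) + (-2 + 4)*6)² = (-3*(-24 - 3) + (-2 + 4)*6)² = (-3*(-27) + 2*6)² = (81 + 12)² = 93² = 8649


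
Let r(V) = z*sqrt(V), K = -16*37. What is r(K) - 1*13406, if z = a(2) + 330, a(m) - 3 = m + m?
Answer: -13406 + 1348*I*sqrt(37) ≈ -13406.0 + 8199.6*I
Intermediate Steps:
a(m) = 3 + 2*m (a(m) = 3 + (m + m) = 3 + 2*m)
z = 337 (z = (3 + 2*2) + 330 = (3 + 4) + 330 = 7 + 330 = 337)
K = -592
r(V) = 337*sqrt(V)
r(K) - 1*13406 = 337*sqrt(-592) - 1*13406 = 337*(4*I*sqrt(37)) - 13406 = 1348*I*sqrt(37) - 13406 = -13406 + 1348*I*sqrt(37)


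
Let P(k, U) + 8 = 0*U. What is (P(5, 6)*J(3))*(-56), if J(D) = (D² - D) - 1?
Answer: 2240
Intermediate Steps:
P(k, U) = -8 (P(k, U) = -8 + 0*U = -8 + 0 = -8)
J(D) = -1 + D² - D
(P(5, 6)*J(3))*(-56) = -8*(-1 + 3² - 1*3)*(-56) = -8*(-1 + 9 - 3)*(-56) = -8*5*(-56) = -40*(-56) = 2240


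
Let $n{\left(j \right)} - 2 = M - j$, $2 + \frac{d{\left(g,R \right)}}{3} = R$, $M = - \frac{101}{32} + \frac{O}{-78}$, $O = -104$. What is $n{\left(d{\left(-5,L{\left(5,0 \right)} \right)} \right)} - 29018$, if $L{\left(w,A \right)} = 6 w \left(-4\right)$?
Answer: $- \frac{2750575}{96} \approx -28652.0$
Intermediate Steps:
$L{\left(w,A \right)} = - 24 w$
$M = - \frac{175}{96}$ ($M = - \frac{101}{32} - \frac{104}{-78} = \left(-101\right) \frac{1}{32} - - \frac{4}{3} = - \frac{101}{32} + \frac{4}{3} = - \frac{175}{96} \approx -1.8229$)
$d{\left(g,R \right)} = -6 + 3 R$
$n{\left(j \right)} = \frac{17}{96} - j$ ($n{\left(j \right)} = 2 - \left(\frac{175}{96} + j\right) = \frac{17}{96} - j$)
$n{\left(d{\left(-5,L{\left(5,0 \right)} \right)} \right)} - 29018 = \left(\frac{17}{96} - \left(-6 + 3 \left(\left(-24\right) 5\right)\right)\right) - 29018 = \left(\frac{17}{96} - \left(-6 + 3 \left(-120\right)\right)\right) - 29018 = \left(\frac{17}{96} - \left(-6 - 360\right)\right) - 29018 = \left(\frac{17}{96} - -366\right) - 29018 = \left(\frac{17}{96} + 366\right) - 29018 = \frac{35153}{96} - 29018 = - \frac{2750575}{96}$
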